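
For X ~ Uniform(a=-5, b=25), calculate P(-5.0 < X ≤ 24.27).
0.975667

We have X ~ Uniform(a=-5, b=25).

To find P(-5.0 < X ≤ 24.27), we use:
P(-5.0 < X ≤ 24.27) = P(X ≤ 24.27) - P(X ≤ -5.0)
                 = F(24.27) - F(-5.0)
                 = 0.975667 - 0.000000
                 = 0.975667

So there's approximately a 97.6% chance that X falls in this range.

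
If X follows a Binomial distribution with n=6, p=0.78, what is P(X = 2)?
0.021378

We have X ~ Binomial(n=6, p=0.78).

For a Binomial distribution, the PMF gives us the probability of each outcome.

Using the PMF formula:
P(X = 2) = 0.021378

Rounded to 4 decimal places: 0.0214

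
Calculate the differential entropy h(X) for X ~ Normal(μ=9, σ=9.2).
3.6381 nats

We have X ~ Normal(μ=9, σ=9.2).

The differential entropy measures the uncertainty or information content of the distribution.

For a Normal distribution with μ=9, σ=9.2:
h(X) = 3.6381 nats

(In bits, this would be 5.2487 bits.)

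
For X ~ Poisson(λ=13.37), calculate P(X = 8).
0.039538

We have X ~ Poisson(λ=13.37).

For a Poisson distribution, the PMF gives us the probability of each outcome.

Using the PMF formula:
P(X = 8) = 0.039538

Rounded to 4 decimal places: 0.0395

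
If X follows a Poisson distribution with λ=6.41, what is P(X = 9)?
0.082819

We have X ~ Poisson(λ=6.41).

For a Poisson distribution, the PMF gives us the probability of each outcome.

Using the PMF formula:
P(X = 9) = 0.082819

Rounded to 4 decimal places: 0.0828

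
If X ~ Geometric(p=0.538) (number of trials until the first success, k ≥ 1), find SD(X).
1.2634

We have X ~ Geometric(p=0.538) (number of trials until the first success, k ≥ 1).

For a Geometric distribution with p=0.538 (number of trials until the first success, k ≥ 1):
σ = √Var(X) = 1.2634

The standard deviation is the square root of the variance.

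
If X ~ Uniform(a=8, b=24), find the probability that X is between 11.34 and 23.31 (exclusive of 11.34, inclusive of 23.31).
0.748125

We have X ~ Uniform(a=8, b=24).

To find P(11.34 < X ≤ 23.31), we use:
P(11.34 < X ≤ 23.31) = P(X ≤ 23.31) - P(X ≤ 11.34)
                 = F(23.31) - F(11.34)
                 = 0.956875 - 0.208750
                 = 0.748125

So there's approximately a 74.8% chance that X falls in this range.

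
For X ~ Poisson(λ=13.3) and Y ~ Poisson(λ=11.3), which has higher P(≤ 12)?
Y has higher probability (P(Y ≤ 12) = 0.6555 > P(X ≤ 12) = 0.4305)

Compute P(≤ 12) for each distribution:

X ~ Poisson(λ=13.3):
P(X ≤ 12) = 0.4305

Y ~ Poisson(λ=11.3):
P(Y ≤ 12) = 0.6555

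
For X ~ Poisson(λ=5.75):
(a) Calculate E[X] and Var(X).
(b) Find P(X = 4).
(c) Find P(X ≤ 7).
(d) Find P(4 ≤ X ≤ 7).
(a) E[X] = 5.7500, Var(X) = 5.7500
(b) P(X = 4) = 0.144966
(c) P(X ≤ 7) = 0.777623
(d) P(4 ≤ X ≤ 7) = 0.602678

We have X ~ Poisson(λ=5.75).

(a) Moments:
E[X] = 5.7500
Var(X) = 5.7500
σ = √Var(X) = 2.3979

(b) Point probability using PMF:
P(X = 4) = 0.144966

(c) Cumulative probability using CDF:
P(X ≤ 7) = F(7) = 0.777623

(d) Range probability:
P(4 ≤ X ≤ 7) = P(X ≤ 7) - P(X ≤ 3)
                   = F(7) - F(3)
                   = 0.777623 - 0.174945
                   = 0.602678

This means approximately 60.3% of outcomes fall in the interval [4, 7].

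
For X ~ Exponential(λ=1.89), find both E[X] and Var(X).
E[X] = 0.5291, Var(X) = 0.2799

We have X ~ Exponential(λ=1.89).

For an Exponential distribution with λ=1.89:

Expected value:
E[X] = 0.5291

Variance:
Var(X) = 0.2799

Standard deviation:
σ = √Var(X) = 0.5291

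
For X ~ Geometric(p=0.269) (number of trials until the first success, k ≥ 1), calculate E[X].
3.7175

We have X ~ Geometric(p=0.269) (number of trials until the first success, k ≥ 1).

For a Geometric distribution with p=0.269 (number of trials until the first success, k ≥ 1):
E[X] = 3.7175

This is the expected (average) value of X.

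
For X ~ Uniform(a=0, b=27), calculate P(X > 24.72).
0.084444

We have X ~ Uniform(a=0, b=27).

P(X > 24.72) = 1 - P(X ≤ 24.72)
                = 1 - F(24.72)
                = 1 - 0.915556
                = 0.084444

So there's approximately a 8.4% chance that X exceeds 24.72.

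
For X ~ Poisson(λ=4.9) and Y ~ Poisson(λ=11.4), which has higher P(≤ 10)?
X has higher probability (P(X ≤ 10) = 0.9880 > P(Y ≤ 10) = 0.4131)

Compute P(≤ 10) for each distribution:

X ~ Poisson(λ=4.9):
P(X ≤ 10) = 0.9880

Y ~ Poisson(λ=11.4):
P(Y ≤ 10) = 0.4131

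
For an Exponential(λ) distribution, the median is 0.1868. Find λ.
λ = 3.7106

For X ~ Exponential(λ), the CDF is F(x) = 1 - e^(-λx).
The median m satisfies F(m) = 0.5:
1 - e^(-λm) = 0.5
e^(-λm) = 0.5
λm = ln(2)
m = ln(2) / λ

Given m = 0.1868:
λ = ln(2) / 0.1868 = 0.693147 / 0.1868 = 3.7106

Verification: ln(2) / 3.7106 = 0.1868 ✓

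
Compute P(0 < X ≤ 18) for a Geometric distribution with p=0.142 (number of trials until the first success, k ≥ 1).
0.936500

We have X ~ Geometric(p=0.142) (number of trials until the first success, k ≥ 1).

To find P(0 < X ≤ 18), we use:
P(0 < X ≤ 18) = P(X ≤ 18) - P(X ≤ 0)
                 = F(18) - F(0)
                 = 0.936500 - 0.000000
                 = 0.936500

So there's approximately a 93.7% chance that X falls in this range.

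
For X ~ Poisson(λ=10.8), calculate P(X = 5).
0.024978

We have X ~ Poisson(λ=10.8).

For a Poisson distribution, the PMF gives us the probability of each outcome.

Using the PMF formula:
P(X = 5) = 0.024978

Rounded to 4 decimal places: 0.0250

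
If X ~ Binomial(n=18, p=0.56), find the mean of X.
10.0800

We have X ~ Binomial(n=18, p=0.56).

For a Binomial distribution with n=18, p=0.56:
E[X] = 10.0800

This is the expected (average) value of X.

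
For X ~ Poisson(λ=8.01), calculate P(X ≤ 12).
0.935720

We have X ~ Poisson(λ=8.01).

The CDF gives us P(X ≤ k).

Using the CDF:
P(X ≤ 12) = 0.935720

This means there's approximately a 93.6% chance that X is at most 12.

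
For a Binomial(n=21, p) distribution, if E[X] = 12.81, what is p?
p = 0.61

For a Binomial(n, p) distribution:
E[X] = n × p

Given n = 21 and E[X] = 12.81:
12.81 = 21 × p
p = 12.81 / 21 = 0.61

Verification: Binomial(21, 0.61) has E[X] = 12.81 ✓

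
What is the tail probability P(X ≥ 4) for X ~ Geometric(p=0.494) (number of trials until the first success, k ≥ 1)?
0.129554

We have X ~ Geometric(p=0.494) (number of trials until the first success, k ≥ 1).

For discrete distributions, P(X ≥ 4) = 1 - P(X ≤ 3).

P(X ≤ 3) = 0.870446
P(X ≥ 4) = 1 - 0.870446 = 0.129554

So there's approximately a 13.0% chance that X is at least 4.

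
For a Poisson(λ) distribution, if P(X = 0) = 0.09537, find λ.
λ = 2.3500

For a Poisson(λ) distribution, the PMF at 0 is:
P(X = 0) = λ^0 e^(-λ) / 0! = e^(-λ)

Given P(X = 0) = 0.09537:
e^(-λ) = 0.09537
-λ = ln(0.09537)
λ = -ln(0.09537) = 2.3500

Verification: e^(-2.3500) = 0.09537 ✓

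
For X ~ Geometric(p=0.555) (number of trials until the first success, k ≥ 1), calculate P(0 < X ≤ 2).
0.801975

We have X ~ Geometric(p=0.555) (number of trials until the first success, k ≥ 1).

To find P(0 < X ≤ 2), we use:
P(0 < X ≤ 2) = P(X ≤ 2) - P(X ≤ 0)
                 = F(2) - F(0)
                 = 0.801975 - 0.000000
                 = 0.801975

So there's approximately a 80.2% chance that X falls in this range.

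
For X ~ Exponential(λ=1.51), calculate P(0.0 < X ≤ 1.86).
0.939711

We have X ~ Exponential(λ=1.51).

To find P(0.0 < X ≤ 1.86), we use:
P(0.0 < X ≤ 1.86) = P(X ≤ 1.86) - P(X ≤ 0.0)
                 = F(1.86) - F(0.0)
                 = 0.939711 - 0.000000
                 = 0.939711

So there's approximately a 94.0% chance that X falls in this range.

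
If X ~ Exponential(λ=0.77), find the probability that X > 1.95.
0.222796

We have X ~ Exponential(λ=0.77).

P(X > 1.95) = 1 - P(X ≤ 1.95)
                = 1 - F(1.95)
                = 1 - 0.777204
                = 0.222796

So there's approximately a 22.3% chance that X exceeds 1.95.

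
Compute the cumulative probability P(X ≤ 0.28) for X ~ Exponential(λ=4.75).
0.735523

We have X ~ Exponential(λ=4.75).

The CDF gives us P(X ≤ k).

Using the CDF:
P(X ≤ 0.28) = 0.735523

This means there's approximately a 73.6% chance that X is at most 0.28.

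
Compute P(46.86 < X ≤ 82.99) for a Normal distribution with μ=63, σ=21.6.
0.595173

We have X ~ Normal(μ=63, σ=21.6).

To find P(46.86 < X ≤ 82.99), we use:
P(46.86 < X ≤ 82.99) = P(X ≤ 82.99) - P(X ≤ 46.86)
                 = F(82.99) - F(46.86)
                 = 0.822637 - 0.227465
                 = 0.595173

So there's approximately a 59.5% chance that X falls in this range.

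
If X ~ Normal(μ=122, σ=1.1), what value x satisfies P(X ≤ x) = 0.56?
122.1661

We have X ~ Normal(μ=122, σ=1.1).

We want to find x such that P(X ≤ x) = 0.56.

This is the 56th percentile, which means 56% of values fall below this point.

Using the inverse CDF (quantile function):
x = F⁻¹(0.56) = 122.1661

Verification: P(X ≤ 122.1661) = 0.56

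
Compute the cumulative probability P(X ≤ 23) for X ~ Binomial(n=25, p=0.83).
0.941959

We have X ~ Binomial(n=25, p=0.83).

The CDF gives us P(X ≤ k).

Using the CDF:
P(X ≤ 23) = 0.941959

This means there's approximately a 94.2% chance that X is at most 23.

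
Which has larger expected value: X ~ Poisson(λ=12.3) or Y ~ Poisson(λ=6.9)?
X has larger mean (12.3000 > 6.9000)

Compute the expected value for each distribution:

X ~ Poisson(λ=12.3):
E[X] = 12.3000

Y ~ Poisson(λ=6.9):
E[Y] = 6.9000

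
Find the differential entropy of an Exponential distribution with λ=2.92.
-0.0716 nats

We have X ~ Exponential(λ=2.92).

The differential entropy measures the uncertainty or information content of the distribution.

For an Exponential distribution with λ=2.92:
h(X) = -0.0716 nats

(In bits, this would be -0.1033 bits.)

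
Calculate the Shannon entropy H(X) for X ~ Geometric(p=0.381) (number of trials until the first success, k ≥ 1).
1.7442 nats

We have X ~ Geometric(p=0.381) (number of trials until the first success, k ≥ 1).

The Shannon entropy measures the uncertainty or information content of the distribution.

For a Geometric distribution with p=0.381 (number of trials until the first success, k ≥ 1):
H(X) = 1.7442 nats

(In bits, this would be 2.5164 bits.)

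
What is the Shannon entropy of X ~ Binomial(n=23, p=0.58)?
2.2800 nats

We have X ~ Binomial(n=23, p=0.58).

The Shannon entropy measures the uncertainty or information content of the distribution.

For a Binomial distribution with n=23, p=0.58:
H(X) = 2.2800 nats

(In bits, this would be 3.2893 bits.)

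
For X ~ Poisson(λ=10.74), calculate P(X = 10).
0.121887

We have X ~ Poisson(λ=10.74).

For a Poisson distribution, the PMF gives us the probability of each outcome.

Using the PMF formula:
P(X = 10) = 0.121887

Rounded to 4 decimal places: 0.1219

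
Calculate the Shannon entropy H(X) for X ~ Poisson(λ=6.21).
2.3171 nats

We have X ~ Poisson(λ=6.21).

The Shannon entropy measures the uncertainty or information content of the distribution.

For a Poisson distribution with λ=6.21:
H(X) = 2.3171 nats

(In bits, this would be 3.3429 bits.)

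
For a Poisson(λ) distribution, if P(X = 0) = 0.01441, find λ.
λ = 4.2398

For a Poisson(λ) distribution, the PMF at 0 is:
P(X = 0) = λ^0 e^(-λ) / 0! = e^(-λ)

Given P(X = 0) = 0.01441:
e^(-λ) = 0.01441
-λ = ln(0.01441)
λ = -ln(0.01441) = 4.2398

Verification: e^(-4.2398) = 0.01441 ✓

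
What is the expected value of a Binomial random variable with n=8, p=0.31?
2.4800

We have X ~ Binomial(n=8, p=0.31).

For a Binomial distribution with n=8, p=0.31:
E[X] = 2.4800

This is the expected (average) value of X.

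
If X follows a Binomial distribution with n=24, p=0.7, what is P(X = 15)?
0.122181

We have X ~ Binomial(n=24, p=0.7).

For a Binomial distribution, the PMF gives us the probability of each outcome.

Using the PMF formula:
P(X = 15) = 0.122181

Rounded to 4 decimal places: 0.1222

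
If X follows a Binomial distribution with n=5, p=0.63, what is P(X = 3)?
0.342314

We have X ~ Binomial(n=5, p=0.63).

For a Binomial distribution, the PMF gives us the probability of each outcome.

Using the PMF formula:
P(X = 3) = 0.342314

Rounded to 4 decimal places: 0.3423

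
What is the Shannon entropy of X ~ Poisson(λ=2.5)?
1.8307 nats

We have X ~ Poisson(λ=2.5).

The Shannon entropy measures the uncertainty or information content of the distribution.

For a Poisson distribution with λ=2.5:
H(X) = 1.8307 nats

(In bits, this would be 2.6412 bits.)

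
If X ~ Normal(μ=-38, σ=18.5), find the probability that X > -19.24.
0.155278

We have X ~ Normal(μ=-38, σ=18.5).

P(X > -19.24) = 1 - P(X ≤ -19.24)
                = 1 - F(-19.24)
                = 1 - 0.844722
                = 0.155278

So there's approximately a 15.5% chance that X exceeds -19.24.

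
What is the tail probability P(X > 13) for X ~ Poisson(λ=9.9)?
0.128355

We have X ~ Poisson(λ=9.9).

P(X > 13) = 1 - P(X ≤ 13)
                = 1 - F(13)
                = 1 - 0.871645
                = 0.128355

So there's approximately a 12.8% chance that X exceeds 13.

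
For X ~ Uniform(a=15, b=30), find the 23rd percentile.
18.4500

We have X ~ Uniform(a=15, b=30).

We want to find x such that P(X ≤ x) = 0.23.

This is the 23rd percentile, which means 23% of values fall below this point.

Using the inverse CDF (quantile function):
x = F⁻¹(0.23) = 18.4500

Verification: P(X ≤ 18.4500) = 0.23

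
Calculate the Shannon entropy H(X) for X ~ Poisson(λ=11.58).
2.6360 nats

We have X ~ Poisson(λ=11.58).

The Shannon entropy measures the uncertainty or information content of the distribution.

For a Poisson distribution with λ=11.58:
H(X) = 2.6360 nats

(In bits, this would be 3.8030 bits.)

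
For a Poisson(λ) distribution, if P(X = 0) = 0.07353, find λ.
λ = 2.6101

For a Poisson(λ) distribution, the PMF at 0 is:
P(X = 0) = λ^0 e^(-λ) / 0! = e^(-λ)

Given P(X = 0) = 0.07353:
e^(-λ) = 0.07353
-λ = ln(0.07353)
λ = -ln(0.07353) = 2.6101

Verification: e^(-2.6101) = 0.07353 ✓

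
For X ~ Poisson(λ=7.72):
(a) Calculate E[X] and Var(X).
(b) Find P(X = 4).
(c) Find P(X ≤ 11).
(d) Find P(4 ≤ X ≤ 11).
(a) E[X] = 7.7200, Var(X) = 7.7200
(b) P(X = 4) = 0.065691
(c) P(X ≤ 11) = 0.907222
(d) P(4 ≤ X ≤ 11) = 0.856088

We have X ~ Poisson(λ=7.72).

(a) Moments:
E[X] = 7.7200
Var(X) = 7.7200
σ = √Var(X) = 2.7785

(b) Point probability using PMF:
P(X = 4) = 0.065691

(c) Cumulative probability using CDF:
P(X ≤ 11) = F(11) = 0.907222

(d) Range probability:
P(4 ≤ X ≤ 11) = P(X ≤ 11) - P(X ≤ 3)
                   = F(11) - F(3)
                   = 0.907222 - 0.051134
                   = 0.856088

This means approximately 85.6% of outcomes fall in the interval [4, 11].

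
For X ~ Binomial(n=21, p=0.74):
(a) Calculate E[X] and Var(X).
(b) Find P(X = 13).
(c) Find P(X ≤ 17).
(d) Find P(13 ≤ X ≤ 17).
(a) E[X] = 15.5400, Var(X) = 4.0404
(b) P(X = 13) = 0.084790
(c) P(X ≤ 17) = 0.834955
(d) P(13 ≤ X ≤ 17) = 0.764977

We have X ~ Binomial(n=21, p=0.74).

(a) Moments:
E[X] = 15.5400
Var(X) = 4.0404
σ = √Var(X) = 2.0101

(b) Point probability using PMF:
P(X = 13) = 0.084790

(c) Cumulative probability using CDF:
P(X ≤ 17) = F(17) = 0.834955

(d) Range probability:
P(13 ≤ X ≤ 17) = P(X ≤ 17) - P(X ≤ 12)
                   = F(17) - F(12)
                   = 0.834955 - 0.069978
                   = 0.764977

This means approximately 76.5% of outcomes fall in the interval [13, 17].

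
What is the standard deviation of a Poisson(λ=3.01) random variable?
1.7349

We have X ~ Poisson(λ=3.01).

For a Poisson distribution with λ=3.01:
σ = √Var(X) = 1.7349

The standard deviation is the square root of the variance.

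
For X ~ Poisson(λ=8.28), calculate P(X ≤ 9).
0.681332

We have X ~ Poisson(λ=8.28).

The CDF gives us P(X ≤ k).

Using the CDF:
P(X ≤ 9) = 0.681332

This means there's approximately a 68.1% chance that X is at most 9.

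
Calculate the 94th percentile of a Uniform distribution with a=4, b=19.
18.1000

We have X ~ Uniform(a=4, b=19).

We want to find x such that P(X ≤ x) = 0.94.

This is the 94th percentile, which means 94% of values fall below this point.

Using the inverse CDF (quantile function):
x = F⁻¹(0.94) = 18.1000

Verification: P(X ≤ 18.1000) = 0.94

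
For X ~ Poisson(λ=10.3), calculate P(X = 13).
0.079318

We have X ~ Poisson(λ=10.3).

For a Poisson distribution, the PMF gives us the probability of each outcome.

Using the PMF formula:
P(X = 13) = 0.079318

Rounded to 4 decimal places: 0.0793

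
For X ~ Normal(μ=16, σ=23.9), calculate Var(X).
571.2100

We have X ~ Normal(μ=16, σ=23.9).

For a Normal distribution with μ=16, σ=23.9:
Var(X) = 571.2100

The variance measures the spread of the distribution around the mean.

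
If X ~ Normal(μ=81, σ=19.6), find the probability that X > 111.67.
0.058815

We have X ~ Normal(μ=81, σ=19.6).

P(X > 111.67) = 1 - P(X ≤ 111.67)
                = 1 - F(111.67)
                = 1 - 0.941185
                = 0.058815

So there's approximately a 5.9% chance that X exceeds 111.67.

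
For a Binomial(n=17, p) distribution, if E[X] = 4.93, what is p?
p = 0.29

For a Binomial(n, p) distribution:
E[X] = n × p

Given n = 17 and E[X] = 4.93:
4.93 = 17 × p
p = 4.93 / 17 = 0.29

Verification: Binomial(17, 0.29) has E[X] = 4.93 ✓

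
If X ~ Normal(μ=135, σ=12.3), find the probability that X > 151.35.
0.091880

We have X ~ Normal(μ=135, σ=12.3).

P(X > 151.35) = 1 - P(X ≤ 151.35)
                = 1 - F(151.35)
                = 1 - 0.908120
                = 0.091880

So there's approximately a 9.2% chance that X exceeds 151.35.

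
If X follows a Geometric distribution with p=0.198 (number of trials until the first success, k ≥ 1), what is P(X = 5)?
0.081915

We have X ~ Geometric(p=0.198) (number of trials until the first success, k ≥ 1).

For a Geometric distribution, the PMF gives us the probability of each outcome.

Using the PMF formula:
P(X = 5) = 0.081915

Rounded to 4 decimal places: 0.0819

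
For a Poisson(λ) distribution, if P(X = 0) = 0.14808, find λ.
λ = 1.9100

For a Poisson(λ) distribution, the PMF at 0 is:
P(X = 0) = λ^0 e^(-λ) / 0! = e^(-λ)

Given P(X = 0) = 0.14808:
e^(-λ) = 0.14808
-λ = ln(0.14808)
λ = -ln(0.14808) = 1.9100

Verification: e^(-1.9100) = 0.14808 ✓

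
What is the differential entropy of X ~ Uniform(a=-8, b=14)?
3.0910 nats

We have X ~ Uniform(a=-8, b=14).

The differential entropy measures the uncertainty or information content of the distribution.

For a Uniform distribution with a=-8, b=14:
h(X) = 3.0910 nats

(In bits, this would be 4.4594 bits.)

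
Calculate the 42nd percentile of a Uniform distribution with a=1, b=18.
8.1400

We have X ~ Uniform(a=1, b=18).

We want to find x such that P(X ≤ x) = 0.42.

This is the 42nd percentile, which means 42% of values fall below this point.

Using the inverse CDF (quantile function):
x = F⁻¹(0.42) = 8.1400

Verification: P(X ≤ 8.1400) = 0.42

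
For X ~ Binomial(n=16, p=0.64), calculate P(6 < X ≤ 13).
0.933972

We have X ~ Binomial(n=16, p=0.64).

To find P(6 < X ≤ 13), we use:
P(6 < X ≤ 13) = P(X ≤ 13) - P(X ≤ 6)
                 = F(13) - F(6)
                 = 0.961995 - 0.028023
                 = 0.933972

So there's approximately a 93.4% chance that X falls in this range.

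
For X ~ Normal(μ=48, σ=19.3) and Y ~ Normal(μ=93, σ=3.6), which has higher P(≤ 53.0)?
X has higher probability (P(X ≤ 53.0) = 0.6022 > P(Y ≤ 53.0) = 0.0000)

Compute P(≤ 53.0) for each distribution:

X ~ Normal(μ=48, σ=19.3):
P(X ≤ 53.0) = 0.6022

Y ~ Normal(μ=93, σ=3.6):
P(Y ≤ 53.0) = 0.0000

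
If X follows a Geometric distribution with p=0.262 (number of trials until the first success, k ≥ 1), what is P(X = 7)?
0.042329

We have X ~ Geometric(p=0.262) (number of trials until the first success, k ≥ 1).

For a Geometric distribution, the PMF gives us the probability of each outcome.

Using the PMF formula:
P(X = 7) = 0.042329

Rounded to 4 decimal places: 0.0423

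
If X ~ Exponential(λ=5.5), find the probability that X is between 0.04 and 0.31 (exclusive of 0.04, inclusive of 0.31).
0.620746

We have X ~ Exponential(λ=5.5).

To find P(0.04 < X ≤ 0.31), we use:
P(0.04 < X ≤ 0.31) = P(X ≤ 0.31) - P(X ≤ 0.04)
                 = F(0.31) - F(0.04)
                 = 0.818228 - 0.197481
                 = 0.620746

So there's approximately a 62.1% chance that X falls in this range.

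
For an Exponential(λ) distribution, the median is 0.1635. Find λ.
λ = 4.2394

For X ~ Exponential(λ), the CDF is F(x) = 1 - e^(-λx).
The median m satisfies F(m) = 0.5:
1 - e^(-λm) = 0.5
e^(-λm) = 0.5
λm = ln(2)
m = ln(2) / λ

Given m = 0.1635:
λ = ln(2) / 0.1635 = 0.693147 / 0.1635 = 4.2394

Verification: ln(2) / 4.2394 = 0.1635 ✓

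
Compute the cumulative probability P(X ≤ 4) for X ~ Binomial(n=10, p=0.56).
0.240703

We have X ~ Binomial(n=10, p=0.56).

The CDF gives us P(X ≤ k).

Using the CDF:
P(X ≤ 4) = 0.240703

This means there's approximately a 24.1% chance that X is at most 4.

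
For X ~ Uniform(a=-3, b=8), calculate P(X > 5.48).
0.229091

We have X ~ Uniform(a=-3, b=8).

P(X > 5.48) = 1 - P(X ≤ 5.48)
                = 1 - F(5.48)
                = 1 - 0.770909
                = 0.229091

So there's approximately a 22.9% chance that X exceeds 5.48.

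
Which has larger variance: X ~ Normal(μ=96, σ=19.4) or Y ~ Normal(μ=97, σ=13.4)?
X has larger variance (376.3600 > 179.5600)

Compute the variance for each distribution:

X ~ Normal(μ=96, σ=19.4):
Var(X) = 376.3600

Y ~ Normal(μ=97, σ=13.4):
Var(Y) = 179.5600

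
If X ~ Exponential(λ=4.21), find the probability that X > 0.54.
0.102962

We have X ~ Exponential(λ=4.21).

P(X > 0.54) = 1 - P(X ≤ 0.54)
                = 1 - F(0.54)
                = 1 - 0.897038
                = 0.102962

So there's approximately a 10.3% chance that X exceeds 0.54.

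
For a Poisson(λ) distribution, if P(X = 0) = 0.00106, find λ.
λ = 6.8495

For a Poisson(λ) distribution, the PMF at 0 is:
P(X = 0) = λ^0 e^(-λ) / 0! = e^(-λ)

Given P(X = 0) = 0.00106:
e^(-λ) = 0.00106
-λ = ln(0.00106)
λ = -ln(0.00106) = 6.8495

Verification: e^(-6.8495) = 0.00106 ✓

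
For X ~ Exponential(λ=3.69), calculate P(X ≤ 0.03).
0.104793

We have X ~ Exponential(λ=3.69).

The CDF gives us P(X ≤ k).

Using the CDF:
P(X ≤ 0.03) = 0.104793

This means there's approximately a 10.5% chance that X is at most 0.03.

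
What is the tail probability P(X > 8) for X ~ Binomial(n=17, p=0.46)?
0.368710

We have X ~ Binomial(n=17, p=0.46).

P(X > 8) = 1 - P(X ≤ 8)
                = 1 - F(8)
                = 1 - 0.631290
                = 0.368710

So there's approximately a 36.9% chance that X exceeds 8.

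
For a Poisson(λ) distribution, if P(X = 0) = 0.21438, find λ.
λ = 1.5400

For a Poisson(λ) distribution, the PMF at 0 is:
P(X = 0) = λ^0 e^(-λ) / 0! = e^(-λ)

Given P(X = 0) = 0.21438:
e^(-λ) = 0.21438
-λ = ln(0.21438)
λ = -ln(0.21438) = 1.5400

Verification: e^(-1.5400) = 0.21438 ✓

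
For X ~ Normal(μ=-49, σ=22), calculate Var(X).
484.0000

We have X ~ Normal(μ=-49, σ=22).

For a Normal distribution with μ=-49, σ=22:
Var(X) = 484.0000

The variance measures the spread of the distribution around the mean.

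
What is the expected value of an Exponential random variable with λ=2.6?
0.3846

We have X ~ Exponential(λ=2.6).

For an Exponential distribution with λ=2.6:
E[X] = 0.3846

This is the expected (average) value of X.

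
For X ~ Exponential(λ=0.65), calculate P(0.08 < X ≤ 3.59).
0.852373

We have X ~ Exponential(λ=0.65).

To find P(0.08 < X ≤ 3.59), we use:
P(0.08 < X ≤ 3.59) = P(X ≤ 3.59) - P(X ≤ 0.08)
                 = F(3.59) - F(0.08)
                 = 0.903044 - 0.050671
                 = 0.852373

So there's approximately a 85.2% chance that X falls in this range.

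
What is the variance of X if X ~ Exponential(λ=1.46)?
0.4691

We have X ~ Exponential(λ=1.46).

For an Exponential distribution with λ=1.46:
Var(X) = 0.4691

The variance measures the spread of the distribution around the mean.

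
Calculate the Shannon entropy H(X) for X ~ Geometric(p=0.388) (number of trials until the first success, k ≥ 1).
1.7213 nats

We have X ~ Geometric(p=0.388) (number of trials until the first success, k ≥ 1).

The Shannon entropy measures the uncertainty or information content of the distribution.

For a Geometric distribution with p=0.388 (number of trials until the first success, k ≥ 1):
H(X) = 1.7213 nats

(In bits, this would be 2.4832 bits.)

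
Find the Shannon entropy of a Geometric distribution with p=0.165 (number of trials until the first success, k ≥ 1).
2.7144 nats

We have X ~ Geometric(p=0.165) (number of trials until the first success, k ≥ 1).

The Shannon entropy measures the uncertainty or information content of the distribution.

For a Geometric distribution with p=0.165 (number of trials until the first success, k ≥ 1):
H(X) = 2.7144 nats

(In bits, this would be 3.9160 bits.)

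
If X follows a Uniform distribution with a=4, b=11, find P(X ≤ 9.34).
0.762857

We have X ~ Uniform(a=4, b=11).

The CDF gives us P(X ≤ k).

Using the CDF:
P(X ≤ 9.34) = 0.762857

This means there's approximately a 76.3% chance that X is at most 9.34.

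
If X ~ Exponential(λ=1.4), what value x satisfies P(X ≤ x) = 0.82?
1.2249

We have X ~ Exponential(λ=1.4).

We want to find x such that P(X ≤ x) = 0.82.

This is the 82nd percentile, which means 82% of values fall below this point.

Using the inverse CDF (quantile function):
x = F⁻¹(0.82) = 1.2249

Verification: P(X ≤ 1.2249) = 0.82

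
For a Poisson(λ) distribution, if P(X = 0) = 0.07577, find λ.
λ = 2.5801

For a Poisson(λ) distribution, the PMF at 0 is:
P(X = 0) = λ^0 e^(-λ) / 0! = e^(-λ)

Given P(X = 0) = 0.07577:
e^(-λ) = 0.07577
-λ = ln(0.07577)
λ = -ln(0.07577) = 2.5801

Verification: e^(-2.5801) = 0.07577 ✓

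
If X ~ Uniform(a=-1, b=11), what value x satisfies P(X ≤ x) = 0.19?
1.2800

We have X ~ Uniform(a=-1, b=11).

We want to find x such that P(X ≤ x) = 0.19.

This is the 19th percentile, which means 19% of values fall below this point.

Using the inverse CDF (quantile function):
x = F⁻¹(0.19) = 1.2800

Verification: P(X ≤ 1.2800) = 0.19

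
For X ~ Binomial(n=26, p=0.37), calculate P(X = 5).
0.027878

We have X ~ Binomial(n=26, p=0.37).

For a Binomial distribution, the PMF gives us the probability of each outcome.

Using the PMF formula:
P(X = 5) = 0.027878

Rounded to 4 decimal places: 0.0279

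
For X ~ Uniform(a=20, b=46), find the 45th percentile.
31.7000

We have X ~ Uniform(a=20, b=46).

We want to find x such that P(X ≤ x) = 0.45.

This is the 45th percentile, which means 45% of values fall below this point.

Using the inverse CDF (quantile function):
x = F⁻¹(0.45) = 31.7000

Verification: P(X ≤ 31.7000) = 0.45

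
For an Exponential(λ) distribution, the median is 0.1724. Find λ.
λ = 4.0206

For X ~ Exponential(λ), the CDF is F(x) = 1 - e^(-λx).
The median m satisfies F(m) = 0.5:
1 - e^(-λm) = 0.5
e^(-λm) = 0.5
λm = ln(2)
m = ln(2) / λ

Given m = 0.1724:
λ = ln(2) / 0.1724 = 0.693147 / 0.1724 = 4.0206

Verification: ln(2) / 4.0206 = 0.1724 ✓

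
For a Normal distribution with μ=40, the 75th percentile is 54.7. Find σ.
σ = 21.7943

For X ~ Normal(μ, σ), the p-th percentile satisfies x = μ + z_p × σ,
where z_p = Φ⁻¹(p) is the standard normal quantile.

Step 1: z_{0.75} = Φ⁻¹(0.75) = 0.6745

Step 2: Solve for σ:
54.7 = 40 + 0.6745 × σ
σ = (54.7 - 40) / 0.6745
σ = 14.70 / 0.6745
σ = 21.7943

Verification: μ + z × σ = 40 + 0.6745 × 21.7943 = 54.70 ✓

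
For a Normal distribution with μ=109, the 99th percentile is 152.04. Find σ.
σ = 18.5011

For X ~ Normal(μ, σ), the p-th percentile satisfies x = μ + z_p × σ,
where z_p = Φ⁻¹(p) is the standard normal quantile.

Step 1: z_{0.99} = Φ⁻¹(0.99) = 2.3263

Step 2: Solve for σ:
152.04 = 109 + 2.3263 × σ
σ = (152.04 - 109) / 2.3263
σ = 43.04 / 2.3263
σ = 18.5011

Verification: μ + z × σ = 109 + 2.3263 × 18.5011 = 152.04 ✓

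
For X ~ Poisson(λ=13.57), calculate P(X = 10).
0.074586

We have X ~ Poisson(λ=13.57).

For a Poisson distribution, the PMF gives us the probability of each outcome.

Using the PMF formula:
P(X = 10) = 0.074586

Rounded to 4 decimal places: 0.0746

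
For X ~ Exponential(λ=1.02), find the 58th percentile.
0.8505

We have X ~ Exponential(λ=1.02).

We want to find x such that P(X ≤ x) = 0.58.

This is the 58th percentile, which means 58% of values fall below this point.

Using the inverse CDF (quantile function):
x = F⁻¹(0.58) = 0.8505

Verification: P(X ≤ 0.8505) = 0.58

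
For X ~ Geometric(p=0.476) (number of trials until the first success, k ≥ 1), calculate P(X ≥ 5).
0.075392

We have X ~ Geometric(p=0.476) (number of trials until the first success, k ≥ 1).

For discrete distributions, P(X ≥ 5) = 1 - P(X ≤ 4).

P(X ≤ 4) = 0.924608
P(X ≥ 5) = 1 - 0.924608 = 0.075392

So there's approximately a 7.5% chance that X is at least 5.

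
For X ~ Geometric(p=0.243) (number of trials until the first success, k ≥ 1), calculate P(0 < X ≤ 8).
0.892163

We have X ~ Geometric(p=0.243) (number of trials until the first success, k ≥ 1).

To find P(0 < X ≤ 8), we use:
P(0 < X ≤ 8) = P(X ≤ 8) - P(X ≤ 0)
                 = F(8) - F(0)
                 = 0.892163 - 0.000000
                 = 0.892163

So there's approximately a 89.2% chance that X falls in this range.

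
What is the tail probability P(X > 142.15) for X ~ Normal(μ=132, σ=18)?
0.286415

We have X ~ Normal(μ=132, σ=18).

P(X > 142.15) = 1 - P(X ≤ 142.15)
                = 1 - F(142.15)
                = 1 - 0.713585
                = 0.286415

So there's approximately a 28.6% chance that X exceeds 142.15.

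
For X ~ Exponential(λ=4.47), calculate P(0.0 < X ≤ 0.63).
0.940161

We have X ~ Exponential(λ=4.47).

To find P(0.0 < X ≤ 0.63), we use:
P(0.0 < X ≤ 0.63) = P(X ≤ 0.63) - P(X ≤ 0.0)
                 = F(0.63) - F(0.0)
                 = 0.940161 - 0.000000
                 = 0.940161

So there's approximately a 94.0% chance that X falls in this range.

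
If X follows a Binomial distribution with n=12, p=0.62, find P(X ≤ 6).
0.283285

We have X ~ Binomial(n=12, p=0.62).

The CDF gives us P(X ≤ k).

Using the CDF:
P(X ≤ 6) = 0.283285

This means there's approximately a 28.3% chance that X is at most 6.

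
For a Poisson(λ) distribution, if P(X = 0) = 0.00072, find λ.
λ = 7.2363

For a Poisson(λ) distribution, the PMF at 0 is:
P(X = 0) = λ^0 e^(-λ) / 0! = e^(-λ)

Given P(X = 0) = 0.00072:
e^(-λ) = 0.00072
-λ = ln(0.00072)
λ = -ln(0.00072) = 7.2363

Verification: e^(-7.2363) = 0.00072 ✓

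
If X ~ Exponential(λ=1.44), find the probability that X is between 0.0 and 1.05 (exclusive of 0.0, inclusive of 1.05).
0.779531

We have X ~ Exponential(λ=1.44).

To find P(0.0 < X ≤ 1.05), we use:
P(0.0 < X ≤ 1.05) = P(X ≤ 1.05) - P(X ≤ 0.0)
                 = F(1.05) - F(0.0)
                 = 0.779531 - 0.000000
                 = 0.779531

So there's approximately a 78.0% chance that X falls in this range.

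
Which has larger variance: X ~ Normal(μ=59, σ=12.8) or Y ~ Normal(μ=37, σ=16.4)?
Y has larger variance (268.9600 > 163.8400)

Compute the variance for each distribution:

X ~ Normal(μ=59, σ=12.8):
Var(X) = 163.8400

Y ~ Normal(μ=37, σ=16.4):
Var(Y) = 268.9600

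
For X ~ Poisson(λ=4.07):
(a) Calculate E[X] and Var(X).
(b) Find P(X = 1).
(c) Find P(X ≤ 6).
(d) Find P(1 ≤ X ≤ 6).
(a) E[X] = 4.0700, Var(X) = 4.0700
(b) P(X = 1) = 0.069505
(c) P(X ≤ 6) = 0.881905
(d) P(1 ≤ X ≤ 6) = 0.864828

We have X ~ Poisson(λ=4.07).

(a) Moments:
E[X] = 4.0700
Var(X) = 4.0700
σ = √Var(X) = 2.0174

(b) Point probability using PMF:
P(X = 1) = 0.069505

(c) Cumulative probability using CDF:
P(X ≤ 6) = F(6) = 0.881905

(d) Range probability:
P(1 ≤ X ≤ 6) = P(X ≤ 6) - P(X ≤ 0)
                   = F(6) - F(0)
                   = 0.881905 - 0.017077
                   = 0.864828

This means approximately 86.5% of outcomes fall in the interval [1, 6].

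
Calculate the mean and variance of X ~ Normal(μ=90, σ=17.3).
E[X] = 90.0000, Var(X) = 299.2900

We have X ~ Normal(μ=90, σ=17.3).

For a Normal distribution with μ=90, σ=17.3:

Expected value:
E[X] = 90.0000

Variance:
Var(X) = 299.2900

Standard deviation:
σ = √Var(X) = 17.3000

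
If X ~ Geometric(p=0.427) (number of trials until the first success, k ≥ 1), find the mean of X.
2.3419

We have X ~ Geometric(p=0.427) (number of trials until the first success, k ≥ 1).

For a Geometric distribution with p=0.427 (number of trials until the first success, k ≥ 1):
E[X] = 2.3419

This is the expected (average) value of X.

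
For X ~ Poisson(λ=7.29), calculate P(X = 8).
0.134987

We have X ~ Poisson(λ=7.29).

For a Poisson distribution, the PMF gives us the probability of each outcome.

Using the PMF formula:
P(X = 8) = 0.134987

Rounded to 4 decimal places: 0.1350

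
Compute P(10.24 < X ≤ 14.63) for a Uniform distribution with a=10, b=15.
0.878000

We have X ~ Uniform(a=10, b=15).

To find P(10.24 < X ≤ 14.63), we use:
P(10.24 < X ≤ 14.63) = P(X ≤ 14.63) - P(X ≤ 10.24)
                 = F(14.63) - F(10.24)
                 = 0.926000 - 0.048000
                 = 0.878000

So there's approximately a 87.8% chance that X falls in this range.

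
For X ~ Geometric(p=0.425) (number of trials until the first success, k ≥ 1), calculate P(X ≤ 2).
0.669375

We have X ~ Geometric(p=0.425) (number of trials until the first success, k ≥ 1).

The CDF gives us P(X ≤ k).

Using the CDF:
P(X ≤ 2) = 0.669375

This means there's approximately a 66.9% chance that X is at most 2.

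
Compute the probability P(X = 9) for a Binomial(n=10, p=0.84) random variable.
0.333145

We have X ~ Binomial(n=10, p=0.84).

For a Binomial distribution, the PMF gives us the probability of each outcome.

Using the PMF formula:
P(X = 9) = 0.333145

Rounded to 4 decimal places: 0.3331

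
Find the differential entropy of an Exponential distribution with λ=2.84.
-0.0438 nats

We have X ~ Exponential(λ=2.84).

The differential entropy measures the uncertainty or information content of the distribution.

For an Exponential distribution with λ=2.84:
h(X) = -0.0438 nats

(In bits, this would be -0.0632 bits.)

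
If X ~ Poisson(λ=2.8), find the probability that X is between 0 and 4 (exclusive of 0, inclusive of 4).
0.786866

We have X ~ Poisson(λ=2.8).

To find P(0 < X ≤ 4), we use:
P(0 < X ≤ 4) = P(X ≤ 4) - P(X ≤ 0)
                 = F(4) - F(0)
                 = 0.847676 - 0.060810
                 = 0.786866

So there's approximately a 78.7% chance that X falls in this range.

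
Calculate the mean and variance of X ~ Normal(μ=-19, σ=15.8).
E[X] = -19.0000, Var(X) = 249.6400

We have X ~ Normal(μ=-19, σ=15.8).

For a Normal distribution with μ=-19, σ=15.8:

Expected value:
E[X] = -19.0000

Variance:
Var(X) = 249.6400

Standard deviation:
σ = √Var(X) = 15.8000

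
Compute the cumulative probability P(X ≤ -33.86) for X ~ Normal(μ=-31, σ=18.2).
0.437566

We have X ~ Normal(μ=-31, σ=18.2).

The CDF gives us P(X ≤ k).

Using the CDF:
P(X ≤ -33.86) = 0.437566

This means there's approximately a 43.8% chance that X is at most -33.86.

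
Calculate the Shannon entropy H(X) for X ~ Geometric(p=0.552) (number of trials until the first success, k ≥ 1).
1.2459 nats

We have X ~ Geometric(p=0.552) (number of trials until the first success, k ≥ 1).

The Shannon entropy measures the uncertainty or information content of the distribution.

For a Geometric distribution with p=0.552 (number of trials until the first success, k ≥ 1):
H(X) = 1.2459 nats

(In bits, this would be 1.7974 bits.)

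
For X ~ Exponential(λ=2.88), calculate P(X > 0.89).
0.077058

We have X ~ Exponential(λ=2.88).

P(X > 0.89) = 1 - P(X ≤ 0.89)
                = 1 - F(0.89)
                = 1 - 0.922942
                = 0.077058

So there's approximately a 7.7% chance that X exceeds 0.89.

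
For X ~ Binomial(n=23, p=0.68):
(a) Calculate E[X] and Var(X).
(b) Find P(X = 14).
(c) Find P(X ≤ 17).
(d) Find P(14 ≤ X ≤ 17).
(a) E[X] = 15.6400, Var(X) = 5.0048
(b) P(X = 14) = 0.129956
(c) P(X ≤ 17) = 0.794401
(d) P(14 ≤ X ≤ 17) = 0.625745

We have X ~ Binomial(n=23, p=0.68).

(a) Moments:
E[X] = 15.6400
Var(X) = 5.0048
σ = √Var(X) = 2.2371

(b) Point probability using PMF:
P(X = 14) = 0.129956

(c) Cumulative probability using CDF:
P(X ≤ 17) = F(17) = 0.794401

(d) Range probability:
P(14 ≤ X ≤ 17) = P(X ≤ 17) - P(X ≤ 13)
                   = F(17) - F(13)
                   = 0.794401 - 0.168656
                   = 0.625745

This means approximately 62.6% of outcomes fall in the interval [14, 17].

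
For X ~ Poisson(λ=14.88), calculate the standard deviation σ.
3.8575

We have X ~ Poisson(λ=14.88).

For a Poisson distribution with λ=14.88:
σ = √Var(X) = 3.8575

The standard deviation is the square root of the variance.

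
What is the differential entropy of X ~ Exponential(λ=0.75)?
1.2877 nats

We have X ~ Exponential(λ=0.75).

The differential entropy measures the uncertainty or information content of the distribution.

For an Exponential distribution with λ=0.75:
h(X) = 1.2877 nats

(In bits, this would be 1.8577 bits.)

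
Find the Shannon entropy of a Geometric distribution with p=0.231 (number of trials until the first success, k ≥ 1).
2.3397 nats

We have X ~ Geometric(p=0.231) (number of trials until the first success, k ≥ 1).

The Shannon entropy measures the uncertainty or information content of the distribution.

For a Geometric distribution with p=0.231 (number of trials until the first success, k ≥ 1):
H(X) = 2.3397 nats

(In bits, this would be 3.3755 bits.)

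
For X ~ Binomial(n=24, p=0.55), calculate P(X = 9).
0.037835

We have X ~ Binomial(n=24, p=0.55).

For a Binomial distribution, the PMF gives us the probability of each outcome.

Using the PMF formula:
P(X = 9) = 0.037835

Rounded to 4 decimal places: 0.0378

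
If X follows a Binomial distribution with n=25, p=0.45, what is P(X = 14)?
0.086705

We have X ~ Binomial(n=25, p=0.45).

For a Binomial distribution, the PMF gives us the probability of each outcome.

Using the PMF formula:
P(X = 14) = 0.086705

Rounded to 4 decimal places: 0.0867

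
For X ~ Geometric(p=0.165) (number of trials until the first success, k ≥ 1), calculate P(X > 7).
0.283012

We have X ~ Geometric(p=0.165) (number of trials until the first success, k ≥ 1).

P(X > 7) = 1 - P(X ≤ 7)
                = 1 - F(7)
                = 1 - 0.716988
                = 0.283012

So there's approximately a 28.3% chance that X exceeds 7.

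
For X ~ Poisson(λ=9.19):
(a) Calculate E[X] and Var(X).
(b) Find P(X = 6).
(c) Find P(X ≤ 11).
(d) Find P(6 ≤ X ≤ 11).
(a) E[X] = 9.1900, Var(X) = 9.1900
(b) P(X = 6) = 0.085387
(c) P(X ≤ 11) = 0.784195
(d) P(6 ≤ X ≤ 11) = 0.679565

We have X ~ Poisson(λ=9.19).

(a) Moments:
E[X] = 9.1900
Var(X) = 9.1900
σ = √Var(X) = 3.0315

(b) Point probability using PMF:
P(X = 6) = 0.085387

(c) Cumulative probability using CDF:
P(X ≤ 11) = F(11) = 0.784195

(d) Range probability:
P(6 ≤ X ≤ 11) = P(X ≤ 11) - P(X ≤ 5)
                   = F(11) - F(5)
                   = 0.784195 - 0.104630
                   = 0.679565

This means approximately 68.0% of outcomes fall in the interval [6, 11].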